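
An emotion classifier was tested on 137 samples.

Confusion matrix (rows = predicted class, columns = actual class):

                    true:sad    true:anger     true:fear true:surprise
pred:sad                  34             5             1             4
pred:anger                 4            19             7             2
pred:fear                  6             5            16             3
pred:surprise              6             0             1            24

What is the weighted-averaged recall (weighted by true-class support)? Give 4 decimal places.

0.6788

Per-class recall (TP/(TP+FN)):
  sad: TP=34, FN=4+6+6=16 → 34/50 = 0.68000
  anger: TP=19, FN=5+5+0=10 → 19/29 = 0.65517
  fear: TP=16, FN=1+7+1=9 → 16/25 = 0.64000
  surprise: TP=24, FN=4+2+3=9 → 24/33 = 0.72727
Weighted-recall = Σ (supportᵢ/N)·recallᵢ with N=137: (50/137)·0.68000 + (29/137)·0.65517 + (25/137)·0.64000 + (33/137)·0.72727 = 0.6788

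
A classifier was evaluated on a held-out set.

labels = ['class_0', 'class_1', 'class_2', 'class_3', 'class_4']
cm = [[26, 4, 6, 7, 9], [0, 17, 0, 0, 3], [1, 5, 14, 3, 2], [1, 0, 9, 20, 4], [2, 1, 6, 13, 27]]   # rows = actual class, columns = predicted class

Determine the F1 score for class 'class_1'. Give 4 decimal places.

0.7234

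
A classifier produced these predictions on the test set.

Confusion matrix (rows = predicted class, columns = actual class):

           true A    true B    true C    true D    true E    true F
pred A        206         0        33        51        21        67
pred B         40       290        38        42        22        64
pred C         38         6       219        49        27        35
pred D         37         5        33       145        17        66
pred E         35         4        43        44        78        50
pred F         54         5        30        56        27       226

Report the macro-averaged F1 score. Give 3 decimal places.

Per-class F1 score (2·TP/(2·TP+FP+FN)):
  A: TP=206, FP=0+33+51+21+67=172, FN=40+38+37+35+54=204 → 412/788 = 0.5228
  B: TP=290, FP=40+38+42+22+64=206, FN=0+6+5+4+5=20 → 580/806 = 0.7196
  C: TP=219, FP=38+6+49+27+35=155, FN=33+38+33+43+30=177 → 438/770 = 0.5688
  D: TP=145, FP=37+5+33+17+66=158, FN=51+42+49+44+56=242 → 290/690 = 0.4203
  E: TP=78, FP=35+4+43+44+50=176, FN=21+22+27+17+27=114 → 156/446 = 0.3498
  F: TP=226, FP=54+5+30+56+27=172, FN=67+64+35+66+50=282 → 452/906 = 0.4989
Macro-F1 score = mean = (0.5228 + 0.7196 + 0.5688 + 0.4203 + 0.3498 + 0.4989) / 6 = 0.513

0.513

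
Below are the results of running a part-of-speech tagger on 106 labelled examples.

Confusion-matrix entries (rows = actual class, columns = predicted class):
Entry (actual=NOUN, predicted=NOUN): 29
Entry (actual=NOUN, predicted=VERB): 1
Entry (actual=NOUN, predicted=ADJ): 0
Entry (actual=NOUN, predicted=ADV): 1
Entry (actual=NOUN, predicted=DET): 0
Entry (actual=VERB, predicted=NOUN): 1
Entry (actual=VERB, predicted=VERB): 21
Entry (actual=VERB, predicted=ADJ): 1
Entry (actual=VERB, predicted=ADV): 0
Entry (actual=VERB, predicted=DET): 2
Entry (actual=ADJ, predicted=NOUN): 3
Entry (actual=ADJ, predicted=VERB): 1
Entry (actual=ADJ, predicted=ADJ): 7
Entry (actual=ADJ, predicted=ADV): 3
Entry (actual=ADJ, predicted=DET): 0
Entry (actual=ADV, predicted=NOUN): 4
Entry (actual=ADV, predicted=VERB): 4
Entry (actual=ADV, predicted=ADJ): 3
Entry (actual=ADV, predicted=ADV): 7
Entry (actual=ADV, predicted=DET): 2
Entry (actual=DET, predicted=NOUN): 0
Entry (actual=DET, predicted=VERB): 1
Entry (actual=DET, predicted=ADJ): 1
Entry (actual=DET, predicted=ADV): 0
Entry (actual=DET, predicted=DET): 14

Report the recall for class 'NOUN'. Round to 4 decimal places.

One-vs-rest for 'NOUN': TP = diagonal; FP = other classes predicted 'NOUN'; FN = 'NOUN' predicted as other.
recall = TP/(TP+FN).
NOUN: TP=29, FN=1+0+1+0=2 → 29/31 = 0.93548

0.9355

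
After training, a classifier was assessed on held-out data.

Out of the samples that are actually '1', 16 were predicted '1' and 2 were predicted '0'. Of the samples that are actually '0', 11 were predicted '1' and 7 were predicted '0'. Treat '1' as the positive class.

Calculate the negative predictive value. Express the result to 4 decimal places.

0.7778

NPV = TN/(TN+FN) = 7/(7+2) = 0.7778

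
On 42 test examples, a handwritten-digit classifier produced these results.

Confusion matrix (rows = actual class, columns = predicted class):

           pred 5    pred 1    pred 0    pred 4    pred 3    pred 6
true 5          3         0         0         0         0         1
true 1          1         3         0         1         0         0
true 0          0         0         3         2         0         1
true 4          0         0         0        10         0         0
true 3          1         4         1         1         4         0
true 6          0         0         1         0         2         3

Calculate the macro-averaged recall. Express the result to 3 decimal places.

0.619

Per-class recall (TP/(TP+FN)):
  5: TP=3, FN=0+0+0+0+1=1 → 3/4 = 0.7500
  1: TP=3, FN=1+0+1+0+0=2 → 3/5 = 0.6000
  0: TP=3, FN=0+0+2+0+1=3 → 3/6 = 0.5000
  4: TP=10, FN=0+0+0+0+0=0 → 10/10 = 1.0000
  3: TP=4, FN=1+4+1+1+0=7 → 4/11 = 0.3636
  6: TP=3, FN=0+0+1+0+2=3 → 3/6 = 0.5000
Macro-recall = mean = (0.7500 + 0.6000 + 0.5000 + 1.0000 + 0.3636 + 0.5000) / 6 = 0.619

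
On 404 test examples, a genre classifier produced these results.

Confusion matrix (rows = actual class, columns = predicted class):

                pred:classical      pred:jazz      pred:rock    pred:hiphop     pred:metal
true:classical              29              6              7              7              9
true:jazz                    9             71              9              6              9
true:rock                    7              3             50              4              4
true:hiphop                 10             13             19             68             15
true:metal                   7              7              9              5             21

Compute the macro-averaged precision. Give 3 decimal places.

Per-class precision (TP/(TP+FP)):
  classical: TP=29, FP=9+7+10+7=33 → 29/62 = 0.4677
  jazz: TP=71, FP=6+3+13+7=29 → 71/100 = 0.7100
  rock: TP=50, FP=7+9+19+9=44 → 50/94 = 0.5319
  hiphop: TP=68, FP=7+6+4+5=22 → 68/90 = 0.7556
  metal: TP=21, FP=9+9+4+15=37 → 21/58 = 0.3621
Macro-precision = mean = (0.4677 + 0.7100 + 0.5319 + 0.7556 + 0.3621) / 5 = 0.565

0.565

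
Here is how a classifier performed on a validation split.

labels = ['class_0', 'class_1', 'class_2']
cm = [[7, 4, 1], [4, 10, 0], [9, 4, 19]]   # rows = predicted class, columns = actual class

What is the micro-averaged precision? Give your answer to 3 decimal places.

Micro-averaging pools counts across classes: ΣTP=36, ΣFP=22, ΣFN=22.
Micro-precision = TP/(TP+FP) on pooled counts = 0.621 (equals overall accuracy in single-label multiclass).

0.621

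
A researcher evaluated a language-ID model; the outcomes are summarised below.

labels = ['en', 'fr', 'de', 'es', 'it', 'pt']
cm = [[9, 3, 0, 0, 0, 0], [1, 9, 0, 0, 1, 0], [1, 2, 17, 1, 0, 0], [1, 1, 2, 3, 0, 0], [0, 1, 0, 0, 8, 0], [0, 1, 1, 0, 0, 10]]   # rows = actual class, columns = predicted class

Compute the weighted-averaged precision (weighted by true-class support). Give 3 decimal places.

0.804

Per-class precision (TP/(TP+FP)):
  en: TP=9, FP=1+1+1+0+0=3 → 9/12 = 0.7500
  fr: TP=9, FP=3+2+1+1+1=8 → 9/17 = 0.5294
  de: TP=17, FP=0+0+2+0+1=3 → 17/20 = 0.8500
  es: TP=3, FP=0+0+1+0+0=1 → 3/4 = 0.7500
  it: TP=8, FP=0+1+0+0+0=1 → 8/9 = 0.8889
  pt: TP=10, FP=0+0+0+0+0=0 → 10/10 = 1.0000
Weighted-precision = Σ (supportᵢ/N)·precisionᵢ with N=72: (12/72)·0.7500 + (11/72)·0.5294 + (21/72)·0.8500 + (7/72)·0.7500 + (9/72)·0.8889 + (12/72)·1.0000 = 0.804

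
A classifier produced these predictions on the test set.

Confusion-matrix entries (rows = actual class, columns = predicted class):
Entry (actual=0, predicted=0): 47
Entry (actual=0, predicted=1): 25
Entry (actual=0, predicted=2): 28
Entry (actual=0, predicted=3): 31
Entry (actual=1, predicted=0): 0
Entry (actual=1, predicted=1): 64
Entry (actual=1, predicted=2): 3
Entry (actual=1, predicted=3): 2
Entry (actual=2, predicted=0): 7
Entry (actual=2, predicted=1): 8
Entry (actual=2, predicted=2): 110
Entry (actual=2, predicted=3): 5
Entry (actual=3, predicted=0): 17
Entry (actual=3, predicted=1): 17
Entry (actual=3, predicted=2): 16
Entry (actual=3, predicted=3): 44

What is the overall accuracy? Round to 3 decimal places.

Accuracy = trace / total = (47+64+110+44=265) / 424 = 265/424 = 0.625

0.625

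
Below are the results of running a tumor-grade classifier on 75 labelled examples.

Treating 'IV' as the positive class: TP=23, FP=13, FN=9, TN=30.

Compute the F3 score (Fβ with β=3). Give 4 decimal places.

Fβ = (1+β²)·TP / ((1+β²)·TP + β²·FN + FP), with β²=9
= 10·23 / (10·23 + 9·9 + 13) = 0.7099

0.7099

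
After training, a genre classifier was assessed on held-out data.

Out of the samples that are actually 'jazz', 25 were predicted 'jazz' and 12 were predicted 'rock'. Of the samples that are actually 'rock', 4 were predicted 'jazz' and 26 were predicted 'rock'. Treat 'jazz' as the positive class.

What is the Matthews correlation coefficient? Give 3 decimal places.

0.544

MCC = (TP·TN − FP·FN) / √((TP+FP)(TP+FN)(TN+FP)(TN+FN))
Numerator = 25·26 − 4·12 = 602
Denominator = √(29·37·30·38) = √1223220 = 1105.9928
MCC = 602 / 1105.9928 = 0.544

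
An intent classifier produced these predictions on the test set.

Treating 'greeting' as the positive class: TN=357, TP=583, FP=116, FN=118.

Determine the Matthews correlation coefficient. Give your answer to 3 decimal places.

MCC = (TP·TN − FP·FN) / √((TP+FP)(TP+FN)(TN+FP)(TN+FN))
Numerator = 583·357 − 116·118 = 194443
Denominator = √(699·701·473·475) = √110090525325 = 331798.9230
MCC = 194443 / 331798.9230 = 0.586

0.586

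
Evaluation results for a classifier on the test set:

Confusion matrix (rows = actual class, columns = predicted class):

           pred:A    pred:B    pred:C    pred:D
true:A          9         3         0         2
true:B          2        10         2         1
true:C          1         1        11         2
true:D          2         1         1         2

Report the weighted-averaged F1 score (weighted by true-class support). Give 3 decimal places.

0.645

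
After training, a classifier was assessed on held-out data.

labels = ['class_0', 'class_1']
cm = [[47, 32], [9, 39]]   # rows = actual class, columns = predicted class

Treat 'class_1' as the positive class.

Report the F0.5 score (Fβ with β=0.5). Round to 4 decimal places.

0.5873

Fβ = (1+β²)·TP / ((1+β²)·TP + β²·FN + FP), with β²=1/4
= 1.25·39 / (1.25·39 + 0.25·9 + 32) = 0.5873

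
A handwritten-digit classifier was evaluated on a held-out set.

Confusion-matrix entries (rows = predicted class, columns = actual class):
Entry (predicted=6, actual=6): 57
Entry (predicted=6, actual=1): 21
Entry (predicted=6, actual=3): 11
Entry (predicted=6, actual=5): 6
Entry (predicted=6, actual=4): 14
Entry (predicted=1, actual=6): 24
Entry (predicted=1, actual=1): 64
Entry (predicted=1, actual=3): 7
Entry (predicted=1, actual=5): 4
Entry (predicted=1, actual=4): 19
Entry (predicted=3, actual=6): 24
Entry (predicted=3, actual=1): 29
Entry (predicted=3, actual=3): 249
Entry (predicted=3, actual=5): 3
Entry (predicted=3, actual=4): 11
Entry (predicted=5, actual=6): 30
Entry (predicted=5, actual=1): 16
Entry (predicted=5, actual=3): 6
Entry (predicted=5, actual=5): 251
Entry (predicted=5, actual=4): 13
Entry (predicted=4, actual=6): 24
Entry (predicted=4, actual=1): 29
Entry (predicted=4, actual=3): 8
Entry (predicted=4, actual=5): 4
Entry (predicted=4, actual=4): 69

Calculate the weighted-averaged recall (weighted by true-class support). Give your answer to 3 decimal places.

Per-class recall (TP/(TP+FN)):
  6: TP=57, FN=24+24+30+24=102 → 57/159 = 0.3585
  1: TP=64, FN=21+29+16+29=95 → 64/159 = 0.4025
  3: TP=249, FN=11+7+6+8=32 → 249/281 = 0.8861
  5: TP=251, FN=6+4+3+4=17 → 251/268 = 0.9366
  4: TP=69, FN=14+19+11+13=57 → 69/126 = 0.5476
Weighted-recall = Σ (supportᵢ/N)·recallᵢ with N=993: (159/993)·0.3585 + (159/993)·0.4025 + (281/993)·0.8861 + (268/993)·0.9366 + (126/993)·0.5476 = 0.695

0.695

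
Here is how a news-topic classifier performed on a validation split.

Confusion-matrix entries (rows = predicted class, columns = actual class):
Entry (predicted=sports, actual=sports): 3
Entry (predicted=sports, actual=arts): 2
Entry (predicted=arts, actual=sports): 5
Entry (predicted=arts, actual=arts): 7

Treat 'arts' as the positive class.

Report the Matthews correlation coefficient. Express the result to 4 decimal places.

0.1674

MCC = (TP·TN − FP·FN) / √((TP+FP)(TP+FN)(TN+FP)(TN+FN))
Numerator = 7·3 − 5·2 = 11
Denominator = √(12·9·8·5) = √4320 = 65.7267
MCC = 11 / 65.7267 = 0.1674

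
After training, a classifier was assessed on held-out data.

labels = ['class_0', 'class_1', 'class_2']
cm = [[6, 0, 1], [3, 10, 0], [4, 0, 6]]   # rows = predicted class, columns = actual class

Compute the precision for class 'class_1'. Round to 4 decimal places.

One-vs-rest for 'class_1': TP = diagonal; FP = other classes predicted 'class_1'; FN = 'class_1' predicted as other.
precision = TP/(TP+FP).
class_1: TP=10, FP=3+0=3 → 10/13 = 0.76923

0.7692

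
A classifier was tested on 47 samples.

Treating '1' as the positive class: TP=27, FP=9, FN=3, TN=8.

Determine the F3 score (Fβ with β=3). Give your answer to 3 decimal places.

Fβ = (1+β²)·TP / ((1+β²)·TP + β²·FN + FP), with β²=9
= 10·27 / (10·27 + 9·3 + 9) = 0.882

0.882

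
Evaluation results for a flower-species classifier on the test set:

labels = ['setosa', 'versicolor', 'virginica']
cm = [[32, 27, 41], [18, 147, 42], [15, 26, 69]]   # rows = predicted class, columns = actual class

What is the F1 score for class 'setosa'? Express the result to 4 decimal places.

0.3879

F1 score = 2·TP/(2·TP+FP+FN).
setosa: TP=32, FP=27+41=68, FN=18+15=33 → 64/165 = 0.38788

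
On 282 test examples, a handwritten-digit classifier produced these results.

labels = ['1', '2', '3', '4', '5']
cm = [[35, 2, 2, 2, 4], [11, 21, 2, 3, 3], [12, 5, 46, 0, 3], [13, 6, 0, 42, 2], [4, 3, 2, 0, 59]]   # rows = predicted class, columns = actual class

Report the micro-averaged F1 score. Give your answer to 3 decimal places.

0.720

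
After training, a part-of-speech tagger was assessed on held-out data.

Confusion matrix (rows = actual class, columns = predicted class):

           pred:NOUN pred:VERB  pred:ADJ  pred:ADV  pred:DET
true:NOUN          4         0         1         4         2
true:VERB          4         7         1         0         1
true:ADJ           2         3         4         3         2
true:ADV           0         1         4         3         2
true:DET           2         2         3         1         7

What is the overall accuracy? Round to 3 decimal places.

0.397

Accuracy = trace / total = (4+7+4+3+7=25) / 63 = 25/63 = 0.397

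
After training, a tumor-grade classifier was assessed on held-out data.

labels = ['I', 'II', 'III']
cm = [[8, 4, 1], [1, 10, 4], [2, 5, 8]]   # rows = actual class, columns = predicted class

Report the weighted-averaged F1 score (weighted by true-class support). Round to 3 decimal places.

0.606

Per-class F1 score (2·TP/(2·TP+FP+FN)):
  I: TP=8, FP=1+2=3, FN=4+1=5 → 16/24 = 0.6667
  II: TP=10, FP=4+5=9, FN=1+4=5 → 20/34 = 0.5882
  III: TP=8, FP=1+4=5, FN=2+5=7 → 16/28 = 0.5714
Weighted-F1 score = Σ (supportᵢ/N)·F1 scoreᵢ with N=43: (13/43)·0.6667 + (15/43)·0.5882 + (15/43)·0.5714 = 0.606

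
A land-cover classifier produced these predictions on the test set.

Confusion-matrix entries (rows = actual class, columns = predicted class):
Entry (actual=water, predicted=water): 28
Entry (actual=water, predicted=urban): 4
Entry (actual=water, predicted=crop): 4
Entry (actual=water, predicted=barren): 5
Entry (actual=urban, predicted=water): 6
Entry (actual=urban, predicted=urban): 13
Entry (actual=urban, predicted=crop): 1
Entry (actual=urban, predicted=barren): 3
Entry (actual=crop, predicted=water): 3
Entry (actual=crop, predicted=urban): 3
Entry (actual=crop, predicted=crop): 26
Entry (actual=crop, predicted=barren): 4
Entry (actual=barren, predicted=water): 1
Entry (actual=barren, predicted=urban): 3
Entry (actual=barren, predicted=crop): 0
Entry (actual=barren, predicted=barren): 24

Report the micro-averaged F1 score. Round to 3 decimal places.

Micro-averaging pools counts across classes: ΣTP=91, ΣFP=37, ΣFN=37.
Micro-F1 score = 2·TP/(2·TP+FP+FN) on pooled counts = 0.711 (equals overall accuracy in single-label multiclass).

0.711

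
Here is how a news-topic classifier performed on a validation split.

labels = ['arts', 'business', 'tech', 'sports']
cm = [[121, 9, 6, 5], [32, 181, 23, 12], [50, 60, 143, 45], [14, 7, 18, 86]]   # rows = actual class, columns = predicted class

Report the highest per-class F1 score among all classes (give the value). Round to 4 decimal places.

0.7168

Per-class F1 score (2·TP/(2·TP+FP+FN)):
  arts: TP=121, FP=32+50+14=96, FN=9+6+5=20 → 242/358 = 0.67598
  business: TP=181, FP=9+60+7=76, FN=32+23+12=67 → 362/505 = 0.71683
  tech: TP=143, FP=6+23+18=47, FN=50+60+45=155 → 286/488 = 0.58607
  sports: TP=86, FP=5+12+45=62, FN=14+7+18=39 → 172/273 = 0.63004
Highest is class 'business' with F1 score = 0.7168.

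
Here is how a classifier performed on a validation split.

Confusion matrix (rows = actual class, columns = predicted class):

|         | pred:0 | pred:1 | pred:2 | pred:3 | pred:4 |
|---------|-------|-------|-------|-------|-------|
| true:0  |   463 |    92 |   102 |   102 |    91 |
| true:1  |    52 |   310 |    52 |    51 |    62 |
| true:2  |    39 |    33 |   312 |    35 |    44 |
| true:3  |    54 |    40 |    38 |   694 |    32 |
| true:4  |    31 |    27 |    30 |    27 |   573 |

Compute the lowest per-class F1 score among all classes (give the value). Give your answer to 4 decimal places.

0.6025

Per-class F1 score (2·TP/(2·TP+FP+FN)):
  0: TP=463, FP=52+39+54+31=176, FN=92+102+102+91=387 → 926/1489 = 0.62189
  1: TP=310, FP=92+33+40+27=192, FN=52+52+51+62=217 → 620/1029 = 0.60253
  2: TP=312, FP=102+52+38+30=222, FN=39+33+35+44=151 → 624/997 = 0.62588
  3: TP=694, FP=102+51+35+27=215, FN=54+40+38+32=164 → 1388/1767 = 0.78551
  4: TP=573, FP=91+62+44+32=229, FN=31+27+30+27=115 → 1146/1490 = 0.76913
Lowest is class '1' with F1 score = 0.6025.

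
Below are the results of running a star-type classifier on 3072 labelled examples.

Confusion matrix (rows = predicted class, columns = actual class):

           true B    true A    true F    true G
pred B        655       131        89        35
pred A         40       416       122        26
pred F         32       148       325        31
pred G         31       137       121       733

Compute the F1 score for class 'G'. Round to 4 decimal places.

Take TP from the diagonal, FP from the rest of the 'G' prediction marginal, FN from the rest of the 'G' actual marginal.
F1 score = 2·TP/(2·TP+FP+FN).
G: TP=733, FP=31+137+121=289, FN=35+26+31=92 → 1466/1847 = 0.79372

0.7937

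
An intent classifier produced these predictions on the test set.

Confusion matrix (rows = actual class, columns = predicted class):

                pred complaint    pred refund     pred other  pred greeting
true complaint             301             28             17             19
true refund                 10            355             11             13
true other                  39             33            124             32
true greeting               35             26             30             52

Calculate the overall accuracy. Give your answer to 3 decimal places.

Accuracy = trace / total = (301+355+124+52=832) / 1125 = 832/1125 = 0.740

0.740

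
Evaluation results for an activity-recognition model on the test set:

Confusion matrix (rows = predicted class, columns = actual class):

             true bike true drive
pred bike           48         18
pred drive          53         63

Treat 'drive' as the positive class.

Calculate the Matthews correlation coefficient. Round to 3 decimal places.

0.262

MCC = (TP·TN − FP·FN) / √((TP+FP)(TP+FN)(TN+FP)(TN+FN))
Numerator = 63·48 − 53·18 = 2070
Denominator = √(116·81·101·66) = √62633736 = 7914.1478
MCC = 2070 / 7914.1478 = 0.262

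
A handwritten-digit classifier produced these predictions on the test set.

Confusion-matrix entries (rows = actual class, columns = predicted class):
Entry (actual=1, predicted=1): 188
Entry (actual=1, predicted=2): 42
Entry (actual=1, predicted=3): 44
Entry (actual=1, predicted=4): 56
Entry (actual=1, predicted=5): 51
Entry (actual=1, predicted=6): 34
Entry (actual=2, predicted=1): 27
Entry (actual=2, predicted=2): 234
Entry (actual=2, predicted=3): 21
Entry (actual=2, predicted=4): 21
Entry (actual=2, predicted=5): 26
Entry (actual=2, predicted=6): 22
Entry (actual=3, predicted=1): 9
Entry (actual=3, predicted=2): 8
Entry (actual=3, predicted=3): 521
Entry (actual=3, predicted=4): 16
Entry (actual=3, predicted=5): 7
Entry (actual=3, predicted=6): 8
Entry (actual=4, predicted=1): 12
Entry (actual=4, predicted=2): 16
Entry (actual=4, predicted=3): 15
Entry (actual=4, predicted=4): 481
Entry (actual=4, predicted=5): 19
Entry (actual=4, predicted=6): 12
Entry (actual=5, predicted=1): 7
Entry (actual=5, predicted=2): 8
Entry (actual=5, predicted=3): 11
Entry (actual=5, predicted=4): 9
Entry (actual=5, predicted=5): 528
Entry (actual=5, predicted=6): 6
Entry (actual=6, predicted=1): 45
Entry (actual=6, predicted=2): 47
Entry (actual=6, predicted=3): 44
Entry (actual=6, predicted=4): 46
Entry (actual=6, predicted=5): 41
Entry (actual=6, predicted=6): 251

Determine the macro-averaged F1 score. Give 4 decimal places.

0.7223

Per-class F1 score (2·TP/(2·TP+FP+FN)):
  1: TP=188, FP=27+9+12+7+45=100, FN=42+44+56+51+34=227 → 376/703 = 0.53485
  2: TP=234, FP=42+8+16+8+47=121, FN=27+21+21+26+22=117 → 468/706 = 0.66289
  3: TP=521, FP=44+21+15+11+44=135, FN=9+8+16+7+8=48 → 1042/1225 = 0.85061
  4: TP=481, FP=56+21+16+9+46=148, FN=12+16+15+19+12=74 → 962/1184 = 0.81250
  5: TP=528, FP=51+26+7+19+41=144, FN=7+8+11+9+6=41 → 1056/1241 = 0.85093
  6: TP=251, FP=34+22+8+12+6=82, FN=45+47+44+46+41=223 → 502/807 = 0.62206
Macro-F1 score = mean = (0.53485 + 0.66289 + 0.85061 + 0.81250 + 0.85093 + 0.62206) / 6 = 0.7223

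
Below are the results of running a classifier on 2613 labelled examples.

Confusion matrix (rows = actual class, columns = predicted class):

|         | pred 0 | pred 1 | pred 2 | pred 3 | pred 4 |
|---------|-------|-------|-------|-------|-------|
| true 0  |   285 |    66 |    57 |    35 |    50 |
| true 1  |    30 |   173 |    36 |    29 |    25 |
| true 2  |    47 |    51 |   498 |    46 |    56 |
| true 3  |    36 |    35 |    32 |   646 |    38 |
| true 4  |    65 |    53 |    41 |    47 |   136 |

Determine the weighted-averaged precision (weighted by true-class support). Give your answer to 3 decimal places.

0.668

Per-class precision (TP/(TP+FP)):
  0: TP=285, FP=30+47+36+65=178 → 285/463 = 0.6156
  1: TP=173, FP=66+51+35+53=205 → 173/378 = 0.4577
  2: TP=498, FP=57+36+32+41=166 → 498/664 = 0.7500
  3: TP=646, FP=35+29+46+47=157 → 646/803 = 0.8045
  4: TP=136, FP=50+25+56+38=169 → 136/305 = 0.4459
Weighted-precision = Σ (supportᵢ/N)·precisionᵢ with N=2613: (493/2613)·0.6156 + (293/2613)·0.4577 + (698/2613)·0.7500 + (787/2613)·0.8045 + (342/2613)·0.4459 = 0.668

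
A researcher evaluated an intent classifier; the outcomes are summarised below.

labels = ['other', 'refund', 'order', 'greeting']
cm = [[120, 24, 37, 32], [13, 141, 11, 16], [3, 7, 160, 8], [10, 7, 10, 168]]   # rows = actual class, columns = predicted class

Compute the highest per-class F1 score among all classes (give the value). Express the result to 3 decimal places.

Per-class F1 score (2·TP/(2·TP+FP+FN)):
  other: TP=120, FP=13+3+10=26, FN=24+37+32=93 → 240/359 = 0.6685
  refund: TP=141, FP=24+7+7=38, FN=13+11+16=40 → 282/360 = 0.7833
  order: TP=160, FP=37+11+10=58, FN=3+7+8=18 → 320/396 = 0.8081
  greeting: TP=168, FP=32+16+8=56, FN=10+7+10=27 → 336/419 = 0.8019
Highest is class 'order' with F1 score = 0.808.

0.808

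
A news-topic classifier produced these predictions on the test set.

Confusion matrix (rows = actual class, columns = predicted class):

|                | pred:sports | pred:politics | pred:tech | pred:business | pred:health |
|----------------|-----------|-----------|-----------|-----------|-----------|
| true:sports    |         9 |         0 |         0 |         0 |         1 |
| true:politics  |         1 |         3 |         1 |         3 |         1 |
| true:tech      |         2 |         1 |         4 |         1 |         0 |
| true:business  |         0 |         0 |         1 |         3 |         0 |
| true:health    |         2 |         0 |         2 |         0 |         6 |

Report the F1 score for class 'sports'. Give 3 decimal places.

0.750

F1 score = 2·TP/(2·TP+FP+FN).
sports: TP=9, FP=1+2+0+2=5, FN=0+0+0+1=1 → 18/24 = 0.7500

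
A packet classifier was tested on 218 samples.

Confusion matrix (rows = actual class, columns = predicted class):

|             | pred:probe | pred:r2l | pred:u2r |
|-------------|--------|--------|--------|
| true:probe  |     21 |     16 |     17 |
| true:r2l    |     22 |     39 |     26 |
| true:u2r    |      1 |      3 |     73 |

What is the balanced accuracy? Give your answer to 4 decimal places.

Balanced accuracy = mean of per-class recall.
  probe: recall = 21/54 = 0.38889
  r2l: recall = 39/87 = 0.44828
  u2r: recall = 73/77 = 0.94805
Mean = (0.38889 + 0.44828 + 0.94805) / 3 = 0.5951

0.5951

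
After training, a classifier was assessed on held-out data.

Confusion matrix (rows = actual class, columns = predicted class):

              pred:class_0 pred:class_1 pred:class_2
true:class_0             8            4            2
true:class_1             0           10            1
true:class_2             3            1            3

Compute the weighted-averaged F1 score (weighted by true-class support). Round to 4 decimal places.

0.6454

Per-class F1 score (2·TP/(2·TP+FP+FN)):
  class_0: TP=8, FP=0+3=3, FN=4+2=6 → 16/25 = 0.64000
  class_1: TP=10, FP=4+1=5, FN=0+1=1 → 20/26 = 0.76923
  class_2: TP=3, FP=2+1=3, FN=3+1=4 → 6/13 = 0.46154
Weighted-F1 score = Σ (supportᵢ/N)·F1 scoreᵢ with N=32: (14/32)·0.64000 + (11/32)·0.76923 + (7/32)·0.46154 = 0.6454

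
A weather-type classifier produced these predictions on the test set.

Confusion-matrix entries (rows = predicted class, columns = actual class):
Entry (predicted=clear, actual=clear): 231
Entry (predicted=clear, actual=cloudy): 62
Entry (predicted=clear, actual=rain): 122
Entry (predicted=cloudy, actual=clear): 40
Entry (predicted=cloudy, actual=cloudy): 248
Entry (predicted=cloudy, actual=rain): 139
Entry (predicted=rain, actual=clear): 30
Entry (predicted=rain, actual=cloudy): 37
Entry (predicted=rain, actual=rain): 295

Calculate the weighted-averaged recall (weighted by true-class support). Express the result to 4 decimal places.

Per-class recall (TP/(TP+FN)):
  clear: TP=231, FN=40+30=70 → 231/301 = 0.76744
  cloudy: TP=248, FN=62+37=99 → 248/347 = 0.71470
  rain: TP=295, FN=122+139=261 → 295/556 = 0.53058
Weighted-recall = Σ (supportᵢ/N)·recallᵢ with N=1204: (301/1204)·0.76744 + (347/1204)·0.71470 + (556/1204)·0.53058 = 0.6429

0.6429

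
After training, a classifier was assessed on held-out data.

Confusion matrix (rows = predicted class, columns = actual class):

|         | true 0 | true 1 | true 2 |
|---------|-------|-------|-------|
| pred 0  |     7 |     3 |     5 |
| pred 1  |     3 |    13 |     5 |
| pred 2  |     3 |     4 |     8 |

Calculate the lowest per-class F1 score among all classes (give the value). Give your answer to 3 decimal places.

0.485

Per-class F1 score (2·TP/(2·TP+FP+FN)):
  0: TP=7, FP=3+5=8, FN=3+3=6 → 14/28 = 0.5000
  1: TP=13, FP=3+5=8, FN=3+4=7 → 26/41 = 0.6341
  2: TP=8, FP=3+4=7, FN=5+5=10 → 16/33 = 0.4848
Lowest is class '2' with F1 score = 0.485.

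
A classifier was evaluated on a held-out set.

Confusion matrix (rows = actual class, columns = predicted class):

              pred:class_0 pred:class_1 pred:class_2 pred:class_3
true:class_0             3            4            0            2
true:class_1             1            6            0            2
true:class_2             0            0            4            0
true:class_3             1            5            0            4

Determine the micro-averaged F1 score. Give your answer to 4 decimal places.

0.5313

Micro-averaging pools counts across classes: ΣTP=17, ΣFP=15, ΣFN=15.
Micro-F1 score = 2·TP/(2·TP+FP+FN) on pooled counts = 0.5313 (equals overall accuracy in single-label multiclass).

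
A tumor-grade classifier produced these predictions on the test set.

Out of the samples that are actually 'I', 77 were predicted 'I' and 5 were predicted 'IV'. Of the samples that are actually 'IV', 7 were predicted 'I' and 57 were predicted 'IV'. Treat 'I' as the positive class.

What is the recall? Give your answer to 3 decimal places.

Recall = TP/(TP+FN) = 77/(77+5) = 77/82 = 0.939

0.939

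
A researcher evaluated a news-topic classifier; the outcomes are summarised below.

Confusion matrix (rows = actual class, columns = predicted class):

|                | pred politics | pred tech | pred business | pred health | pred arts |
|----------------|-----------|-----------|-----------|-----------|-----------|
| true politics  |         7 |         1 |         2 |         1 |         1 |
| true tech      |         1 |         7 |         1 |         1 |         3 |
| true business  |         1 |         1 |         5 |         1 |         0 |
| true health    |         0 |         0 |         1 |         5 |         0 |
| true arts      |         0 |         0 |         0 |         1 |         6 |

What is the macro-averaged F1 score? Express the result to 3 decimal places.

Per-class F1 score (2·TP/(2·TP+FP+FN)):
  politics: TP=7, FP=1+1+0+0=2, FN=1+2+1+1=5 → 14/21 = 0.6667
  tech: TP=7, FP=1+1+0+0=2, FN=1+1+1+3=6 → 14/22 = 0.6364
  business: TP=5, FP=2+1+1+0=4, FN=1+1+1+0=3 → 10/17 = 0.5882
  health: TP=5, FP=1+1+1+1=4, FN=0+0+1+0=1 → 10/15 = 0.6667
  arts: TP=6, FP=1+3+0+0=4, FN=0+0+0+1=1 → 12/17 = 0.7059
Macro-F1 score = mean = (0.6667 + 0.6364 + 0.5882 + 0.6667 + 0.7059) / 5 = 0.653

0.653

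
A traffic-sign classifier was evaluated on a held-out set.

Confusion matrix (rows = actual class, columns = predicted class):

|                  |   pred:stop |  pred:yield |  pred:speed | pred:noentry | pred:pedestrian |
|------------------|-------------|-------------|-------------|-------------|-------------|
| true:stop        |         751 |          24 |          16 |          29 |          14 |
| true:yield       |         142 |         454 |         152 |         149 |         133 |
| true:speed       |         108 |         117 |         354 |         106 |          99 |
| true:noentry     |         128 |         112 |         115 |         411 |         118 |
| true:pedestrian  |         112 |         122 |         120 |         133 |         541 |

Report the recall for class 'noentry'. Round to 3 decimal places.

Treat 'noentry' as positive and all other classes as negative.
recall = TP/(TP+FN).
noentry: TP=411, FN=128+112+115+118=473 → 411/884 = 0.4649

0.465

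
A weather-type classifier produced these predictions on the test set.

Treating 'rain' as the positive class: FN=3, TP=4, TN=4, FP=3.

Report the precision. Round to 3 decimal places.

Precision = TP/(TP+FP) = 4/(4+3) = 4/7 = 0.571

0.571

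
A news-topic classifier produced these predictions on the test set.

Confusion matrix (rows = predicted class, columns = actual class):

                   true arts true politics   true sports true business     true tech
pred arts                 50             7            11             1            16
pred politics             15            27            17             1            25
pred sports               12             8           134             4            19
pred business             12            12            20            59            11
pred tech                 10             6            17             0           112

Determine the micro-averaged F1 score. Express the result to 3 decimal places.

Micro-averaging pools counts across classes: ΣTP=382, ΣFP=224, ΣFN=224.
Micro-F1 score = 2·TP/(2·TP+FP+FN) on pooled counts = 0.630 (equals overall accuracy in single-label multiclass).

0.630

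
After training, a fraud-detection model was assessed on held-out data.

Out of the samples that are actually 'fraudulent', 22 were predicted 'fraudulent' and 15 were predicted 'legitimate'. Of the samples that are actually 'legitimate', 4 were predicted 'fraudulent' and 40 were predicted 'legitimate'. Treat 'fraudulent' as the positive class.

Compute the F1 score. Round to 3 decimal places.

Precision = TP/(TP+FP) = 22/26 = 0.8462
Recall = TP/(TP+FN) = 22/37 = 0.5946
F1 = 2·TP/(2·TP+FP+FN) = 44/63 = 0.698

0.698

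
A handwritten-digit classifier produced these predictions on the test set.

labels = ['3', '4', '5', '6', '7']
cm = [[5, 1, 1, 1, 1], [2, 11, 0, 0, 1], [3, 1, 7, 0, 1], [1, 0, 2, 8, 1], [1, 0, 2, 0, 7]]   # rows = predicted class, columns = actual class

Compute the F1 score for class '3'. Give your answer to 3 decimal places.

0.476

Take TP from the diagonal, FP from the rest of the '3' prediction marginal, FN from the rest of the '3' actual marginal.
F1 score = 2·TP/(2·TP+FP+FN).
3: TP=5, FP=1+1+1+1=4, FN=2+3+1+1=7 → 10/21 = 0.4762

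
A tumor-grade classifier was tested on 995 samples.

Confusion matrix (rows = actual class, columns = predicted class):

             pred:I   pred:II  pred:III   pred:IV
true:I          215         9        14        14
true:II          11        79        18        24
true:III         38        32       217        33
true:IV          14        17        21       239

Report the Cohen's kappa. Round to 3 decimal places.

Observed agreement pₒ = trace/N = 750/995 = 0.7538
Expected agreement pₑ = Σ (rowᵢ·colᵢ)/N² = (252·278 + 132·137 + 320·270 + 291·310)/995² = 0.2674
κ = (pₒ − pₑ)/(1 − pₑ) = (0.7538 − 0.2674)/(1 − 0.2674) = 0.664

0.664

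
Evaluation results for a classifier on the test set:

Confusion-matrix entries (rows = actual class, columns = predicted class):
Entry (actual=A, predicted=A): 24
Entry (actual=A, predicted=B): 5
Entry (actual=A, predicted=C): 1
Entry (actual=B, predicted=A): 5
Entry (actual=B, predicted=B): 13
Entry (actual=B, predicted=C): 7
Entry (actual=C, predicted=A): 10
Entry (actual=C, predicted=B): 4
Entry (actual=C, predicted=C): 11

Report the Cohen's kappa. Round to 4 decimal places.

Observed agreement pₒ = trace/N = 48/80 = 0.60000
Expected agreement pₑ = Σ (rowᵢ·colᵢ)/N² = (30·39 + 25·22 + 25·19)/80² = 0.34297
κ = (pₒ − pₑ)/(1 − pₑ) = (0.60000 − 0.34297)/(1 − 0.34297) = 0.3912

0.3912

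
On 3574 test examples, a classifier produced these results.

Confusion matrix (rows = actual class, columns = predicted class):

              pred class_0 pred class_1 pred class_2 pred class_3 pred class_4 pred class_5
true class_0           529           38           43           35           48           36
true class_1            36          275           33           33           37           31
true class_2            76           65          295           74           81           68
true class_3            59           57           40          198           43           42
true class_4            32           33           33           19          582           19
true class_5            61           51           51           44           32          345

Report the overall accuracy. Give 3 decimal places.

Accuracy = trace / total = (529+275+295+198+582+345=2224) / 3574 = 2224/3574 = 0.622

0.622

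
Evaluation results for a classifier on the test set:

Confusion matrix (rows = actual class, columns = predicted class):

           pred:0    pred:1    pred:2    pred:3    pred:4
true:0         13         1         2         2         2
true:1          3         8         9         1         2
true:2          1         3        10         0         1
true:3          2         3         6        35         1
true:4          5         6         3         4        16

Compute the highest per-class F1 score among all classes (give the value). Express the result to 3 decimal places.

Per-class F1 score (2·TP/(2·TP+FP+FN)):
  0: TP=13, FP=3+1+2+5=11, FN=1+2+2+2=7 → 26/44 = 0.5909
  1: TP=8, FP=1+3+3+6=13, FN=3+9+1+2=15 → 16/44 = 0.3636
  2: TP=10, FP=2+9+6+3=20, FN=1+3+0+1=5 → 20/45 = 0.4444
  3: TP=35, FP=2+1+0+4=7, FN=2+3+6+1=12 → 70/89 = 0.7865
  4: TP=16, FP=2+2+1+1=6, FN=5+6+3+4=18 → 32/56 = 0.5714
Highest is class '3' with F1 score = 0.787.

0.787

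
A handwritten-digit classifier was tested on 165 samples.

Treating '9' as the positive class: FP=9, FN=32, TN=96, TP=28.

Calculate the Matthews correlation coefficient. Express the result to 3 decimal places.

0.439

MCC = (TP·TN − FP·FN) / √((TP+FP)(TP+FN)(TN+FP)(TN+FN))
Numerator = 28·96 − 9·32 = 2400
Denominator = √(37·60·105·128) = √29836800 = 5462.3072
MCC = 2400 / 5462.3072 = 0.439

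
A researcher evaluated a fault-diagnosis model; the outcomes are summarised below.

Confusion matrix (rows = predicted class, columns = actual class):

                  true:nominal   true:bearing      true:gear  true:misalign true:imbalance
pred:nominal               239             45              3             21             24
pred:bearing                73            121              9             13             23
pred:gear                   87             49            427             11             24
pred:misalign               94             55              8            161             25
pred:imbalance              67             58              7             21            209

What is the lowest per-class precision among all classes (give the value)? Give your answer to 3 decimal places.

Per-class precision (TP/(TP+FP)):
  nominal: TP=239, FP=45+3+21+24=93 → 239/332 = 0.7199
  bearing: TP=121, FP=73+9+13+23=118 → 121/239 = 0.5063
  gear: TP=427, FP=87+49+11+24=171 → 427/598 = 0.7140
  misalign: TP=161, FP=94+55+8+25=182 → 161/343 = 0.4694
  imbalance: TP=209, FP=67+58+7+21=153 → 209/362 = 0.5773
Lowest is class 'misalign' with precision = 0.469.

0.469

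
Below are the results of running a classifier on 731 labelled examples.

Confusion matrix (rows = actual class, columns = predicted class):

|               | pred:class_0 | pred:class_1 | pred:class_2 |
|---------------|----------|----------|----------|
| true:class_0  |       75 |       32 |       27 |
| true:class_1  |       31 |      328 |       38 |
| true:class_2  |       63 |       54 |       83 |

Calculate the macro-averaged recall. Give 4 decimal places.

0.6003

Per-class recall (TP/(TP+FN)):
  class_0: TP=75, FN=32+27=59 → 75/134 = 0.55970
  class_1: TP=328, FN=31+38=69 → 328/397 = 0.82620
  class_2: TP=83, FN=63+54=117 → 83/200 = 0.41500
Macro-recall = mean = (0.55970 + 0.82620 + 0.41500) / 3 = 0.6003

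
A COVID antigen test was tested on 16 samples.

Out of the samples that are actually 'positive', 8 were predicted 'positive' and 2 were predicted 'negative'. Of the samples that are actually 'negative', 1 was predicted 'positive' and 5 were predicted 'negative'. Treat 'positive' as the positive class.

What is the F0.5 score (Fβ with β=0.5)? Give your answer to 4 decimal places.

0.8696

Fβ = (1+β²)·TP / ((1+β²)·TP + β²·FN + FP), with β²=1/4
= 1.25·8 / (1.25·8 + 0.25·2 + 1) = 0.8696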